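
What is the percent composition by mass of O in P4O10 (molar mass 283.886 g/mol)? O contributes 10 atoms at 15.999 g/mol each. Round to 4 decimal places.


pct = 100 * (n_elem * M_elem) / M_total
mass_contribution = 10 * 15.999 = 159.99 g/mol
pct = 100 * 159.99 / 283.886
pct = 56.35712927 %, rounded to 4 dp:

56.3571 %


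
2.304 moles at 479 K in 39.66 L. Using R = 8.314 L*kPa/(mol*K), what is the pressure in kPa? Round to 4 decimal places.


PV = nRT, solve for P = nRT / V.
nRT = 2.304 * 8.314 * 479 = 9175.4634
P = 9175.4634 / 39.66
P = 231.35308623 kPa, rounded to 4 dp:

231.3531 kPa


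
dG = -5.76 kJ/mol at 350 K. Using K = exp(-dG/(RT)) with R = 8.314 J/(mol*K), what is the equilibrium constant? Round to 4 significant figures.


dG is in kJ/mol; multiply by 1000 to match R in J/(mol*K).
RT = 8.314 * 350 = 2909.9 J/mol
exponent = -dG*1000 / (RT) = -(-5.76*1000) / 2909.9 = 1.97944947
K = exp(1.97944947)
K = 7.2387567, rounded to 4 significant figures:

7.239


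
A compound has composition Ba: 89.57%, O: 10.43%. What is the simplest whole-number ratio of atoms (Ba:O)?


Assume 100 g of compound, divide each mass% by atomic mass to get moles, then normalize by the smallest to get a raw atom ratio.
Moles per 100 g: Ba: 89.57/137.327 = 0.6522, O: 10.43/15.999 = 0.6519
Raw ratio (divide by min = 0.6519): Ba: 1.0, O: 1.0
Multiply by 1 to clear fractions: Ba: 1.0 ~= 1, O: 1.0 ~= 1
Reduce by GCD to get the simplest whole-number ratio:

1:1


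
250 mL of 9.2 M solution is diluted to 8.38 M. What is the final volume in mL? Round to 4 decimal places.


Dilution: M1*V1 = M2*V2, solve for V2.
V2 = M1*V1 / M2
V2 = 9.2 * 250 / 8.38
V2 = 2300.0 / 8.38
V2 = 274.46300716 mL, rounded to 4 dp:

274.4630 mL


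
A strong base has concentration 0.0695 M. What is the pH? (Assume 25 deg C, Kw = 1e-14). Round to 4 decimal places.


A strong base dissociates completely, so [OH-] equals the given concentration.
pOH = -log10([OH-]) = -log10(0.0695) = 1.158015
pH = 14 - pOH = 14 - 1.158015
pH = 12.841985, rounded to 4 dp:

12.8420


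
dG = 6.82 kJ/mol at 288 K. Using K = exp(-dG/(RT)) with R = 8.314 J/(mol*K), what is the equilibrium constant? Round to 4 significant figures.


dG is in kJ/mol; multiply by 1000 to match R in J/(mol*K).
RT = 8.314 * 288 = 2394.432 J/mol
exponent = -dG*1000 / (RT) = -(6.82*1000) / 2394.432 = -2.84827466
K = exp(-2.84827466)
K = 0.057944208, rounded to 4 significant figures:

0.05794


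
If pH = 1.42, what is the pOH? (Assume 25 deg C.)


At 25 deg C, pH + pOH = 14.
pOH = 14 - pH = 14 - 1.42
pOH = 12.58:

12.58


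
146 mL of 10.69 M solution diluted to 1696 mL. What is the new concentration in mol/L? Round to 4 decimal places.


Dilution: M1*V1 = M2*V2, solve for M2.
M2 = M1*V1 / V2
M2 = 10.69 * 146 / 1696
M2 = 1560.74 / 1696
M2 = 0.92024764 mol/L, rounded to 4 dp:

0.9202 mol/L


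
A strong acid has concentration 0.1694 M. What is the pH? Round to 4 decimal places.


A strong acid dissociates completely, so [H+] equals the given concentration.
pH = -log10([H+]) = -log10(0.1694)
pH = 0.77108659, rounded to 4 dp:

0.7711


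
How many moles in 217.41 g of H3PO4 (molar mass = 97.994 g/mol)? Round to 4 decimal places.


n = mass / M
n = 217.41 / 97.994
n = 2.21860522 mol, rounded to 4 dp:

2.2186 mol


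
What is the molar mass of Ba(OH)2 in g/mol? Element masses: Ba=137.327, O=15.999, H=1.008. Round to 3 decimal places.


M = sum(count * atomic_mass) over atoms.
M = 1*137.327 + 2*15.999 + 2*1.008
M = 137.327 + 31.998 + 2.016
M = 171.341 g/mol, rounded to 3 dp:

171.341 g/mol


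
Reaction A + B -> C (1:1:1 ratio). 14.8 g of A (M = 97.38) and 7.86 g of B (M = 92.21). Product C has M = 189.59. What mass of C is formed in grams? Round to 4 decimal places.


Find moles of each reactant; the smaller value is the limiting reagent in a 1:1:1 reaction, so moles_C equals moles of the limiter.
n_A = mass_A / M_A = 14.8 / 97.38 = 0.151982 mol
n_B = mass_B / M_B = 7.86 / 92.21 = 0.08524 mol
Limiting reagent: B (smaller), n_limiting = 0.08524 mol
mass_C = n_limiting * M_C = 0.08524 * 189.59
mass_C = 16.1606516 g, rounded to 4 dp:

16.1607 g


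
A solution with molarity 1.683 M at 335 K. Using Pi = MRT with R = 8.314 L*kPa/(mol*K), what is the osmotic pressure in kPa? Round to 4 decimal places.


Osmotic pressure (van't Hoff): Pi = M*R*T.
RT = 8.314 * 335 = 2785.19
Pi = 1.683 * 2785.19
Pi = 4687.47477 kPa, rounded to 4 dp:

4687.4748 kPa


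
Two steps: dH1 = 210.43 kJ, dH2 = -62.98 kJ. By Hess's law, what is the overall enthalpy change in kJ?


Hess's law: enthalpy is a state function, so add the step enthalpies.
dH_total = dH1 + dH2 = 210.43 + (-62.98)
dH_total = 147.45 kJ:

147.45 kJ


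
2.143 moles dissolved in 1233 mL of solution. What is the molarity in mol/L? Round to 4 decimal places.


Convert volume to liters: V_L = V_mL / 1000.
V_L = 1233 / 1000 = 1.233 L
M = n / V_L = 2.143 / 1.233
M = 1.73803731 mol/L, rounded to 4 dp:

1.7380 mol/L


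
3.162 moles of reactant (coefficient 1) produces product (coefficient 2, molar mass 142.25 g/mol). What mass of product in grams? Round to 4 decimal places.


Use the coefficient ratio to convert reactant moles to product moles, then multiply by the product's molar mass.
moles_P = moles_R * (coeff_P / coeff_R) = 3.162 * (2/1) = 6.324
mass_P = moles_P * M_P = 6.324 * 142.25
mass_P = 899.589 g, rounded to 4 dp:

899.5890 g


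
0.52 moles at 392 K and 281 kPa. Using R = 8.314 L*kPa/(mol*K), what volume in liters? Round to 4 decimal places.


PV = nRT, solve for V = nRT / P.
nRT = 0.52 * 8.314 * 392 = 1694.7258
V = 1694.7258 / 281
V = 6.03105267 L, rounded to 4 dp:

6.0311 L


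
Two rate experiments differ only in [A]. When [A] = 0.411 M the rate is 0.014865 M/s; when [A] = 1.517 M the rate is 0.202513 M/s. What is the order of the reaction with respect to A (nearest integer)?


Rate is proportional to [A]^n, so rate2/rate1 = ([A]2/[A]1)^n. Take logs to solve for n.
rate2/rate1 = 0.202513 / 0.014865 = 13.6235
[A]2/[A]1 = 1.517 / 0.411 = 3.691
n = ln(13.6235) / ln(3.691) = 2.0
Nearest integer order:

2


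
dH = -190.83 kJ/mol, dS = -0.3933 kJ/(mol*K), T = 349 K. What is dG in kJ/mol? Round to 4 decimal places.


Gibbs: dG = dH - T*dS (consistent units, dS already in kJ/(mol*K)).
T*dS = 349 * -0.3933 = -137.2617
dG = -190.83 - (-137.2617)
dG = -53.5683 kJ/mol, rounded to 4 dp:

-53.5683 kJ/mol


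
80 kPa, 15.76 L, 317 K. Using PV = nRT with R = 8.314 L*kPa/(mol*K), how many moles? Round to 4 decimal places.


PV = nRT, solve for n = PV / (RT).
PV = 80 * 15.76 = 1260.8
RT = 8.314 * 317 = 2635.538
n = 1260.8 / 2635.538
n = 0.4783843 mol, rounded to 4 dp:

0.4784 mol


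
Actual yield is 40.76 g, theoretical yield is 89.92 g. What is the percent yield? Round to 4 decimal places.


% yield = 100 * actual / theoretical
% yield = 100 * 40.76 / 89.92
% yield = 45.32918149 %, rounded to 4 dp:

45.3292 %


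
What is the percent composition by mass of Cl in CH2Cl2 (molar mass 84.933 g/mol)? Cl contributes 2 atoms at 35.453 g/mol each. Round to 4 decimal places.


pct = 100 * (n_elem * M_elem) / M_total
mass_contribution = 2 * 35.453 = 70.906 g/mol
pct = 100 * 70.906 / 84.933
pct = 83.48462906 %, rounded to 4 dp:

83.4846 %


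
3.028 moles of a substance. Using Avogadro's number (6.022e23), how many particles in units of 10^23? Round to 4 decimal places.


N = n * NA, then divide by 1e23 for the requested units.
N / 1e23 = n * 6.022
N / 1e23 = 3.028 * 6.022
N / 1e23 = 18.234616, rounded to 4 dp:

18.2346


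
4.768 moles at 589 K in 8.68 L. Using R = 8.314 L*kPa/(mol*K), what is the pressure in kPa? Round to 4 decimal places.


PV = nRT, solve for P = nRT / V.
nRT = 4.768 * 8.314 * 589 = 23348.6385
P = 23348.6385 / 8.68
P = 2689.93531106 kPa, rounded to 4 dp:

2689.9353 kPa


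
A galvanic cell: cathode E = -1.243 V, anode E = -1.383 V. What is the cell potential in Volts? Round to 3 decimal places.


Standard cell potential: E_cell = E_cathode - E_anode.
E_cell = -1.243 - (-1.383)
E_cell = 0.14 V, rounded to 3 dp:

0.140 V


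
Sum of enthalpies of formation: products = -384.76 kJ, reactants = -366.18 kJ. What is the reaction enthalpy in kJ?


dH_rxn = sum(dH_f products) - sum(dH_f reactants)
dH_rxn = -384.76 - (-366.18)
dH_rxn = -18.58 kJ:

-18.58 kJ


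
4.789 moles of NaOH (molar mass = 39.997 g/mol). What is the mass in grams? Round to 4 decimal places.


mass = n * M
mass = 4.789 * 39.997
mass = 191.545633 g, rounded to 4 dp:

191.5456 g


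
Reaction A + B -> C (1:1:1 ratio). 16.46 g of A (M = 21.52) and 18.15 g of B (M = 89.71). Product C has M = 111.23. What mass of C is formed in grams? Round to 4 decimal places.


Find moles of each reactant; the smaller value is the limiting reagent in a 1:1:1 reaction, so moles_C equals moles of the limiter.
n_A = mass_A / M_A = 16.46 / 21.52 = 0.76487 mol
n_B = mass_B / M_B = 18.15 / 89.71 = 0.202319 mol
Limiting reagent: B (smaller), n_limiting = 0.202319 mol
mass_C = n_limiting * M_C = 0.202319 * 111.23
mass_C = 22.50394237 g, rounded to 4 dp:

22.5039 g


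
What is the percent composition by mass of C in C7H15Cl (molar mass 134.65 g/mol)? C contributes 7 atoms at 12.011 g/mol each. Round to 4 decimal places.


pct = 100 * (n_elem * M_elem) / M_total
mass_contribution = 7 * 12.011 = 84.077 g/mol
pct = 100 * 84.077 / 134.65
pct = 62.44114371 %, rounded to 4 dp:

62.4411 %


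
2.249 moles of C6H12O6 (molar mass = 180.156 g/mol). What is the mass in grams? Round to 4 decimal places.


mass = n * M
mass = 2.249 * 180.156
mass = 405.170844 g, rounded to 4 dp:

405.1708 g


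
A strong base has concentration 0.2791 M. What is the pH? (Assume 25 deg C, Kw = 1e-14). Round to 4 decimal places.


A strong base dissociates completely, so [OH-] equals the given concentration.
pOH = -log10([OH-]) = -log10(0.2791) = 0.55424
pH = 14 - pOH = 14 - 0.55424
pH = 13.44576, rounded to 4 dp:

13.4458


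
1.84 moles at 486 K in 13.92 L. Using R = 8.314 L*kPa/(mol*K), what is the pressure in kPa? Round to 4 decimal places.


PV = nRT, solve for P = nRT / V.
nRT = 1.84 * 8.314 * 486 = 7434.7114
P = 7434.7114 / 13.92
P = 534.10283046 kPa, rounded to 4 dp:

534.1028 kPa


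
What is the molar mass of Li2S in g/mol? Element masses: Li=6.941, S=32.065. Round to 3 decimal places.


M = sum(count * atomic_mass) over atoms.
M = 2*6.941 + 1*32.065
M = 13.882 + 32.065
M = 45.947 g/mol, rounded to 3 dp:

45.947 g/mol


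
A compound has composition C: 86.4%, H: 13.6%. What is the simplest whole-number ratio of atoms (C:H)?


Assume 100 g of compound, divide each mass% by atomic mass to get moles, then normalize by the smallest to get a raw atom ratio.
Moles per 100 g: C: 86.4/12.011 = 7.1934, H: 13.6/1.008 = 13.4921
Raw ratio (divide by min = 7.1934): C: 1.0, H: 1.876
Multiply by 8 to clear fractions: C: 8.0 ~= 8, H: 15.005 ~= 15
Reduce by GCD to get the simplest whole-number ratio:

8:15


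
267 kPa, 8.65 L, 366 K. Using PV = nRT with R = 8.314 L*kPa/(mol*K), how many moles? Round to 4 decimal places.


PV = nRT, solve for n = PV / (RT).
PV = 267 * 8.65 = 2309.55
RT = 8.314 * 366 = 3042.924
n = 2309.55 / 3042.924
n = 0.75899037 mol, rounded to 4 dp:

0.7590 mol


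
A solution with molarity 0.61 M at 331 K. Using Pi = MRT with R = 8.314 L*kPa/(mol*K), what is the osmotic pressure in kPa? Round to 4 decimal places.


Osmotic pressure (van't Hoff): Pi = M*R*T.
RT = 8.314 * 331 = 2751.934
Pi = 0.61 * 2751.934
Pi = 1678.67974 kPa, rounded to 4 dp:

1678.6797 kPa


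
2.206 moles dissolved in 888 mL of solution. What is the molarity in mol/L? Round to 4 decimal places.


Convert volume to liters: V_L = V_mL / 1000.
V_L = 888 / 1000 = 0.888 L
M = n / V_L = 2.206 / 0.888
M = 2.48423423 mol/L, rounded to 4 dp:

2.4842 mol/L


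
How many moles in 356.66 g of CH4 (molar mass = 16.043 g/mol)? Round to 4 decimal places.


n = mass / M
n = 356.66 / 16.043
n = 22.23150284 mol, rounded to 4 dp:

22.2315 mol


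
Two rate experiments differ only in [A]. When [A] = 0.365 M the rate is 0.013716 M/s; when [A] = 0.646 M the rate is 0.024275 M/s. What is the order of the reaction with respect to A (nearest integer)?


Rate is proportional to [A]^n, so rate2/rate1 = ([A]2/[A]1)^n. Take logs to solve for n.
rate2/rate1 = 0.024275 / 0.013716 = 1.7698
[A]2/[A]1 = 0.646 / 0.365 = 1.7699
n = ln(1.7698) / ln(1.7699) = 1.0
Nearest integer order:

1


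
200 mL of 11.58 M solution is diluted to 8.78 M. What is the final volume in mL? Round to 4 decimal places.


Dilution: M1*V1 = M2*V2, solve for V2.
V2 = M1*V1 / M2
V2 = 11.58 * 200 / 8.78
V2 = 2316.0 / 8.78
V2 = 263.78132118 mL, rounded to 4 dp:

263.7813 mL


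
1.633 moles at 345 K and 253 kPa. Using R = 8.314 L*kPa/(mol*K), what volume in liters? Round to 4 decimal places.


PV = nRT, solve for V = nRT / P.
nRT = 1.633 * 8.314 * 345 = 4683.9829
V = 4683.9829 / 253
V = 18.5137664 L, rounded to 4 dp:

18.5138 L


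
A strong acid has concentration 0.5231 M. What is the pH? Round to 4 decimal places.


A strong acid dissociates completely, so [H+] equals the given concentration.
pH = -log10([H+]) = -log10(0.5231)
pH = 0.28141528, rounded to 4 dp:

0.2814


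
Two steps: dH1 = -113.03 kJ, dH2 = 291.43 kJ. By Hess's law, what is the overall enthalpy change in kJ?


Hess's law: enthalpy is a state function, so add the step enthalpies.
dH_total = dH1 + dH2 = -113.03 + (291.43)
dH_total = 178.4 kJ:

178.40 kJ


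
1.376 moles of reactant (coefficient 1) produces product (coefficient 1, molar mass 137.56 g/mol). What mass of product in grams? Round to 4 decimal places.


Use the coefficient ratio to convert reactant moles to product moles, then multiply by the product's molar mass.
moles_P = moles_R * (coeff_P / coeff_R) = 1.376 * (1/1) = 1.376
mass_P = moles_P * M_P = 1.376 * 137.56
mass_P = 189.28256 g, rounded to 4 dp:

189.2826 g


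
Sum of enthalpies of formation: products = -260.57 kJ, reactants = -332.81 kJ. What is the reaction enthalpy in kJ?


dH_rxn = sum(dH_f products) - sum(dH_f reactants)
dH_rxn = -260.57 - (-332.81)
dH_rxn = 72.24 kJ:

72.24 kJ


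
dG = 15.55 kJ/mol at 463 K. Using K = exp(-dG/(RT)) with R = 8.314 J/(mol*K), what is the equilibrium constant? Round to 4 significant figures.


dG is in kJ/mol; multiply by 1000 to match R in J/(mol*K).
RT = 8.314 * 463 = 3849.382 J/mol
exponent = -dG*1000 / (RT) = -(15.55*1000) / 3849.382 = -4.03960947
K = exp(-4.03960947)
K = 0.017604346, rounded to 4 significant figures:

0.01760


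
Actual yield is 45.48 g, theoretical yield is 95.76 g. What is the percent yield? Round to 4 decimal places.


% yield = 100 * actual / theoretical
% yield = 100 * 45.48 / 95.76
% yield = 47.49373434 %, rounded to 4 dp:

47.4937 %


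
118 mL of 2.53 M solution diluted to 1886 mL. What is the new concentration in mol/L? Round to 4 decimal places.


Dilution: M1*V1 = M2*V2, solve for M2.
M2 = M1*V1 / V2
M2 = 2.53 * 118 / 1886
M2 = 298.54 / 1886
M2 = 0.15829268 mol/L, rounded to 4 dp:

0.1583 mol/L


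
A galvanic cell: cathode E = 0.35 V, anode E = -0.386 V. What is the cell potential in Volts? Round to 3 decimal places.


Standard cell potential: E_cell = E_cathode - E_anode.
E_cell = 0.35 - (-0.386)
E_cell = 0.736 V, rounded to 3 dp:

0.736 V


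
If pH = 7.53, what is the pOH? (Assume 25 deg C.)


At 25 deg C, pH + pOH = 14.
pOH = 14 - pH = 14 - 7.53
pOH = 6.47:

6.47


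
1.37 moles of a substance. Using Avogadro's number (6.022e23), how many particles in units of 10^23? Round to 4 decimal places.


N = n * NA, then divide by 1e23 for the requested units.
N / 1e23 = n * 6.022
N / 1e23 = 1.37 * 6.022
N / 1e23 = 8.25014, rounded to 4 dp:

8.2501


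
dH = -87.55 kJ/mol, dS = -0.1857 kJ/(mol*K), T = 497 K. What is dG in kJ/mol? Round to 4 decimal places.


Gibbs: dG = dH - T*dS (consistent units, dS already in kJ/(mol*K)).
T*dS = 497 * -0.1857 = -92.2929
dG = -87.55 - (-92.2929)
dG = 4.7429 kJ/mol, rounded to 4 dp:

4.7429 kJ/mol


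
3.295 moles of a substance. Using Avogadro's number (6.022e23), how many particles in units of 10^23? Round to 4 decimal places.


N = n * NA, then divide by 1e23 for the requested units.
N / 1e23 = n * 6.022
N / 1e23 = 3.295 * 6.022
N / 1e23 = 19.84249, rounded to 4 dp:

19.8425


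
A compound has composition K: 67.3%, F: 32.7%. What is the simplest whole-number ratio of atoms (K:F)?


Assume 100 g of compound, divide each mass% by atomic mass to get moles, then normalize by the smallest to get a raw atom ratio.
Moles per 100 g: K: 67.3/39.098 = 1.7213, F: 32.7/18.998 = 1.7212
Raw ratio (divide by min = 1.7212): K: 1.0, F: 1.0
Multiply by 1 to clear fractions: K: 1.0 ~= 1, F: 1.0 ~= 1
Reduce by GCD to get the simplest whole-number ratio:

1:1


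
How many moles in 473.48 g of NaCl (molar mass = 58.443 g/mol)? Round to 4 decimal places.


n = mass / M
n = 473.48 / 58.443
n = 8.10156905 mol, rounded to 4 dp:

8.1016 mol


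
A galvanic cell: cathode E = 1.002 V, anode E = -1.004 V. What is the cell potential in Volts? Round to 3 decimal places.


Standard cell potential: E_cell = E_cathode - E_anode.
E_cell = 1.002 - (-1.004)
E_cell = 2.006 V, rounded to 3 dp:

2.006 V


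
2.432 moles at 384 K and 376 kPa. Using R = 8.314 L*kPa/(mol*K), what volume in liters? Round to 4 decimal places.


PV = nRT, solve for V = nRT / P.
nRT = 2.432 * 8.314 * 384 = 7764.3448
V = 7764.3448 / 376
V = 20.64985319 L, rounded to 4 dp:

20.6499 L


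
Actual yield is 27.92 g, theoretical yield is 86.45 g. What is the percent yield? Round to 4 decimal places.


% yield = 100 * actual / theoretical
% yield = 100 * 27.92 / 86.45
% yield = 32.29612493 %, rounded to 4 dp:

32.2961 %


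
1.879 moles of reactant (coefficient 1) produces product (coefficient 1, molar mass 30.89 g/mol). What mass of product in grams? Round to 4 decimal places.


Use the coefficient ratio to convert reactant moles to product moles, then multiply by the product's molar mass.
moles_P = moles_R * (coeff_P / coeff_R) = 1.879 * (1/1) = 1.879
mass_P = moles_P * M_P = 1.879 * 30.89
mass_P = 58.04231 g, rounded to 4 dp:

58.0423 g


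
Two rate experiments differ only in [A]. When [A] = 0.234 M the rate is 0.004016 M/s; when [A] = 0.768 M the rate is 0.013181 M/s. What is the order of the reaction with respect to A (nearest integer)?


Rate is proportional to [A]^n, so rate2/rate1 = ([A]2/[A]1)^n. Take logs to solve for n.
rate2/rate1 = 0.013181 / 0.004016 = 3.2821
[A]2/[A]1 = 0.768 / 0.234 = 3.2821
n = ln(3.2821) / ln(3.2821) = 1.0
Nearest integer order:

1


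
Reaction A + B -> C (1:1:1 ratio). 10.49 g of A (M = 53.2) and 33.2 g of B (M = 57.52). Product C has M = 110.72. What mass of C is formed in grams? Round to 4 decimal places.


Find moles of each reactant; the smaller value is the limiting reagent in a 1:1:1 reaction, so moles_C equals moles of the limiter.
n_A = mass_A / M_A = 10.49 / 53.2 = 0.19718 mol
n_B = mass_B / M_B = 33.2 / 57.52 = 0.577191 mol
Limiting reagent: A (smaller), n_limiting = 0.19718 mol
mass_C = n_limiting * M_C = 0.19718 * 110.72
mass_C = 21.8317696 g, rounded to 4 dp:

21.8318 g


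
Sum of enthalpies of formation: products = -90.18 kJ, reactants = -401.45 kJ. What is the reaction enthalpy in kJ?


dH_rxn = sum(dH_f products) - sum(dH_f reactants)
dH_rxn = -90.18 - (-401.45)
dH_rxn = 311.27 kJ:

311.27 kJ


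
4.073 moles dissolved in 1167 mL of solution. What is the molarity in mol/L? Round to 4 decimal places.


Convert volume to liters: V_L = V_mL / 1000.
V_L = 1167 / 1000 = 1.167 L
M = n / V_L = 4.073 / 1.167
M = 3.49014567 mol/L, rounded to 4 dp:

3.4901 mol/L


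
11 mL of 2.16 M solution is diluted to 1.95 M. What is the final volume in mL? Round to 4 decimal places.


Dilution: M1*V1 = M2*V2, solve for V2.
V2 = M1*V1 / M2
V2 = 2.16 * 11 / 1.95
V2 = 23.76 / 1.95
V2 = 12.18461538 mL, rounded to 4 dp:

12.1846 mL


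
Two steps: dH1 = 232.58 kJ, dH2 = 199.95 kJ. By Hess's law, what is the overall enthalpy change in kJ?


Hess's law: enthalpy is a state function, so add the step enthalpies.
dH_total = dH1 + dH2 = 232.58 + (199.95)
dH_total = 432.53 kJ:

432.53 kJ


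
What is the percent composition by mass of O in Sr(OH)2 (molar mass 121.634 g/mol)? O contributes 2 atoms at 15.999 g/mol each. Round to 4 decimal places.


pct = 100 * (n_elem * M_elem) / M_total
mass_contribution = 2 * 15.999 = 31.998 g/mol
pct = 100 * 31.998 / 121.634
pct = 26.30678922 %, rounded to 4 dp:

26.3068 %


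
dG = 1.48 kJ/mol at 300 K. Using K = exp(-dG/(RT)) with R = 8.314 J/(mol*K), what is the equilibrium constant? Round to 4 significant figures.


dG is in kJ/mol; multiply by 1000 to match R in J/(mol*K).
RT = 8.314 * 300 = 2494.2 J/mol
exponent = -dG*1000 / (RT) = -(1.48*1000) / 2494.2 = -0.59337663
K = exp(-0.59337663)
K = 0.55245868, rounded to 4 significant figures:

0.5525


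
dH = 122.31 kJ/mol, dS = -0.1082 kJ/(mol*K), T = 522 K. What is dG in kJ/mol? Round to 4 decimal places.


Gibbs: dG = dH - T*dS (consistent units, dS already in kJ/(mol*K)).
T*dS = 522 * -0.1082 = -56.4804
dG = 122.31 - (-56.4804)
dG = 178.7904 kJ/mol, rounded to 4 dp:

178.7904 kJ/mol


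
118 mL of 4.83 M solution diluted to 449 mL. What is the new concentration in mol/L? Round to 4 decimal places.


Dilution: M1*V1 = M2*V2, solve for M2.
M2 = M1*V1 / V2
M2 = 4.83 * 118 / 449
M2 = 569.94 / 449
M2 = 1.26935412 mol/L, rounded to 4 dp:

1.2694 mol/L


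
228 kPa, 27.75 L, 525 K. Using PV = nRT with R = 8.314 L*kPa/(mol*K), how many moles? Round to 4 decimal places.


PV = nRT, solve for n = PV / (RT).
PV = 228 * 27.75 = 6327.0
RT = 8.314 * 525 = 4364.85
n = 6327.0 / 4364.85
n = 1.44953435 mol, rounded to 4 dp:

1.4495 mol


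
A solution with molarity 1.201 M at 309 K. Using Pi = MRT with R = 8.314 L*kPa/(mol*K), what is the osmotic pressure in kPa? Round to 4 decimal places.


Osmotic pressure (van't Hoff): Pi = M*R*T.
RT = 8.314 * 309 = 2569.026
Pi = 1.201 * 2569.026
Pi = 3085.400226 kPa, rounded to 4 dp:

3085.4002 kPa


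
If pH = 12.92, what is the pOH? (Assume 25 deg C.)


At 25 deg C, pH + pOH = 14.
pOH = 14 - pH = 14 - 12.92
pOH = 1.08:

1.08


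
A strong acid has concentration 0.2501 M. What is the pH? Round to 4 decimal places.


A strong acid dissociates completely, so [H+] equals the given concentration.
pH = -log10([H+]) = -log10(0.2501)
pH = 0.60188631, rounded to 4 dp:

0.6019


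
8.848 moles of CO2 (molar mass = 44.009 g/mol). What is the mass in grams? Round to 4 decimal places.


mass = n * M
mass = 8.848 * 44.009
mass = 389.391632 g, rounded to 4 dp:

389.3916 g


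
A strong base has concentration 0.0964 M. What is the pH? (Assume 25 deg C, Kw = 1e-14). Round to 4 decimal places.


A strong base dissociates completely, so [OH-] equals the given concentration.
pOH = -log10([OH-]) = -log10(0.0964) = 1.015923
pH = 14 - pOH = 14 - 1.015923
pH = 12.984077, rounded to 4 dp:

12.9841


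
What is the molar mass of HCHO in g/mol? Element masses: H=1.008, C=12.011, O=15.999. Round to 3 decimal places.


M = sum(count * atomic_mass) over atoms.
M = 2*1.008 + 1*12.011 + 1*15.999
M = 2.016 + 12.011 + 15.999
M = 30.026 g/mol, rounded to 3 dp:

30.026 g/mol


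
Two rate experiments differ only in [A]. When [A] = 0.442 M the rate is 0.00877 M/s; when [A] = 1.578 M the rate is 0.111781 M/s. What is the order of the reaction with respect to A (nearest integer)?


Rate is proportional to [A]^n, so rate2/rate1 = ([A]2/[A]1)^n. Take logs to solve for n.
rate2/rate1 = 0.111781 / 0.00877 = 12.7458
[A]2/[A]1 = 1.578 / 0.442 = 3.5701
n = ln(12.7458) / ln(3.5701) = 2.0
Nearest integer order:

2


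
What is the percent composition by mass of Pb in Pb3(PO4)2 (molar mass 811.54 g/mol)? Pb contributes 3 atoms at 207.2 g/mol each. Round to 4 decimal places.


pct = 100 * (n_elem * M_elem) / M_total
mass_contribution = 3 * 207.2 = 621.6 g/mol
pct = 100 * 621.6 / 811.54
pct = 76.59511546 %, rounded to 4 dp:

76.5951 %


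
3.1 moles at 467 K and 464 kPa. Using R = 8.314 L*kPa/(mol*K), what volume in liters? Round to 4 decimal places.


PV = nRT, solve for V = nRT / P.
nRT = 3.1 * 8.314 * 467 = 12036.1778
V = 12036.1778 / 464
V = 25.94003836 L, rounded to 4 dp:

25.9400 L


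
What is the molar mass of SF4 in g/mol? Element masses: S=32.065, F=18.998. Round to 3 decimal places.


M = sum(count * atomic_mass) over atoms.
M = 1*32.065 + 4*18.998
M = 32.065 + 75.992
M = 108.057 g/mol, rounded to 3 dp:

108.057 g/mol


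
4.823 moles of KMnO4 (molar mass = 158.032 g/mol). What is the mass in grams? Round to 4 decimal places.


mass = n * M
mass = 4.823 * 158.032
mass = 762.188336 g, rounded to 4 dp:

762.1883 g


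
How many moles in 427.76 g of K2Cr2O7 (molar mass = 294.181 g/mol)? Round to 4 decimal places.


n = mass / M
n = 427.76 / 294.181
n = 1.45407079 mol, rounded to 4 dp:

1.4541 mol


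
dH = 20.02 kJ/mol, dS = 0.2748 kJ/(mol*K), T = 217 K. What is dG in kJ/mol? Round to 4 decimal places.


Gibbs: dG = dH - T*dS (consistent units, dS already in kJ/(mol*K)).
T*dS = 217 * 0.2748 = 59.6316
dG = 20.02 - (59.6316)
dG = -39.6116 kJ/mol, rounded to 4 dp:

-39.6116 kJ/mol


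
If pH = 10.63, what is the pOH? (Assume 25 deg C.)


At 25 deg C, pH + pOH = 14.
pOH = 14 - pH = 14 - 10.63
pOH = 3.37:

3.37


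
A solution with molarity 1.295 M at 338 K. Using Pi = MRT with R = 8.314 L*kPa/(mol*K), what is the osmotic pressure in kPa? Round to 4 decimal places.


Osmotic pressure (van't Hoff): Pi = M*R*T.
RT = 8.314 * 338 = 2810.132
Pi = 1.295 * 2810.132
Pi = 3639.12094 kPa, rounded to 4 dp:

3639.1209 kPa


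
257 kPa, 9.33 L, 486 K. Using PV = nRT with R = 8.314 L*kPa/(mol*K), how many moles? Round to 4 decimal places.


PV = nRT, solve for n = PV / (RT).
PV = 257 * 9.33 = 2397.81
RT = 8.314 * 486 = 4040.604
n = 2397.81 / 4040.604
n = 0.59342861 mol, rounded to 4 dp:

0.5934 mol


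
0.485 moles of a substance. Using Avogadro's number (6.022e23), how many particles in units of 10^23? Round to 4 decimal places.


N = n * NA, then divide by 1e23 for the requested units.
N / 1e23 = n * 6.022
N / 1e23 = 0.485 * 6.022
N / 1e23 = 2.92067, rounded to 4 dp:

2.9207


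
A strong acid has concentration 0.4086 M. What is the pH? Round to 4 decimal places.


A strong acid dissociates completely, so [H+] equals the given concentration.
pH = -log10([H+]) = -log10(0.4086)
pH = 0.38870164, rounded to 4 dp:

0.3887


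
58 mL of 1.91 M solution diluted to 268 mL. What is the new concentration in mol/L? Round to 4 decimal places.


Dilution: M1*V1 = M2*V2, solve for M2.
M2 = M1*V1 / V2
M2 = 1.91 * 58 / 268
M2 = 110.78 / 268
M2 = 0.41335821 mol/L, rounded to 4 dp:

0.4134 mol/L


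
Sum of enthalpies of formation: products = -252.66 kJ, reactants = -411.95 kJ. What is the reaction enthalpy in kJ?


dH_rxn = sum(dH_f products) - sum(dH_f reactants)
dH_rxn = -252.66 - (-411.95)
dH_rxn = 159.29 kJ:

159.29 kJ


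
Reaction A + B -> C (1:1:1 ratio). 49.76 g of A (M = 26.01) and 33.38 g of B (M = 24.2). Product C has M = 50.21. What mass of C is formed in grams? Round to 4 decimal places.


Find moles of each reactant; the smaller value is the limiting reagent in a 1:1:1 reaction, so moles_C equals moles of the limiter.
n_A = mass_A / M_A = 49.76 / 26.01 = 1.91311 mol
n_B = mass_B / M_B = 33.38 / 24.2 = 1.379339 mol
Limiting reagent: B (smaller), n_limiting = 1.379339 mol
mass_C = n_limiting * M_C = 1.379339 * 50.21
mass_C = 69.25661119 g, rounded to 4 dp:

69.2566 g


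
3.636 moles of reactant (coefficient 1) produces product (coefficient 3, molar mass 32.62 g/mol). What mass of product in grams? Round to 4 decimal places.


Use the coefficient ratio to convert reactant moles to product moles, then multiply by the product's molar mass.
moles_P = moles_R * (coeff_P / coeff_R) = 3.636 * (3/1) = 10.908
mass_P = moles_P * M_P = 10.908 * 32.62
mass_P = 355.81896 g, rounded to 4 dp:

355.8190 g


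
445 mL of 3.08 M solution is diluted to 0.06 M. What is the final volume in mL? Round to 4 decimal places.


Dilution: M1*V1 = M2*V2, solve for V2.
V2 = M1*V1 / M2
V2 = 3.08 * 445 / 0.06
V2 = 1370.6 / 0.06
V2 = 22843.33333333 mL, rounded to 4 dp:

22843.3333 mL


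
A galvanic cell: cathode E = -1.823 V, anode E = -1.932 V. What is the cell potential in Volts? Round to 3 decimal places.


Standard cell potential: E_cell = E_cathode - E_anode.
E_cell = -1.823 - (-1.932)
E_cell = 0.109 V, rounded to 3 dp:

0.109 V


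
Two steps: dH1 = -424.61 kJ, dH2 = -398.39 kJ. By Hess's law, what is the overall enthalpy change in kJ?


Hess's law: enthalpy is a state function, so add the step enthalpies.
dH_total = dH1 + dH2 = -424.61 + (-398.39)
dH_total = -823.0 kJ:

-823.00 kJ


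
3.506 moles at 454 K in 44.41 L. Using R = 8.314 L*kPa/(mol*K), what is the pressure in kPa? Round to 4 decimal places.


PV = nRT, solve for P = nRT / V.
nRT = 3.506 * 8.314 * 454 = 13233.5933
P = 13233.5933 / 44.41
P = 297.98678901 kPa, rounded to 4 dp:

297.9868 kPa


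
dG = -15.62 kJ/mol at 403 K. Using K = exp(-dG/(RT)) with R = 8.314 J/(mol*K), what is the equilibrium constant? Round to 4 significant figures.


dG is in kJ/mol; multiply by 1000 to match R in J/(mol*K).
RT = 8.314 * 403 = 3350.542 J/mol
exponent = -dG*1000 / (RT) = -(-15.62*1000) / 3350.542 = 4.66193231
K = exp(4.66193231)
K = 105.8404, rounded to 4 significant figures:

105.8


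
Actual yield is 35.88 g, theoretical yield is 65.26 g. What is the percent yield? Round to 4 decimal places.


% yield = 100 * actual / theoretical
% yield = 100 * 35.88 / 65.26
% yield = 54.98007968 %, rounded to 4 dp:

54.9801 %


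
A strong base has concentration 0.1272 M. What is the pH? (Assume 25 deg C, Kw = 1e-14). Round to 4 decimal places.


A strong base dissociates completely, so [OH-] equals the given concentration.
pOH = -log10([OH-]) = -log10(0.1272) = 0.895513
pH = 14 - pOH = 14 - 0.895513
pH = 13.104487, rounded to 4 dp:

13.1045


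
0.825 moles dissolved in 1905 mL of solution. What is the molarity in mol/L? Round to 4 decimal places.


Convert volume to liters: V_L = V_mL / 1000.
V_L = 1905 / 1000 = 1.905 L
M = n / V_L = 0.825 / 1.905
M = 0.43307087 mol/L, rounded to 4 dp:

0.4331 mol/L


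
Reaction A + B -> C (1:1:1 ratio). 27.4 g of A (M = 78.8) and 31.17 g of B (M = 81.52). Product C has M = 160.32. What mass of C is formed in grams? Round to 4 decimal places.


Find moles of each reactant; the smaller value is the limiting reagent in a 1:1:1 reaction, so moles_C equals moles of the limiter.
n_A = mass_A / M_A = 27.4 / 78.8 = 0.347716 mol
n_B = mass_B / M_B = 31.17 / 81.52 = 0.38236 mol
Limiting reagent: A (smaller), n_limiting = 0.347716 mol
mass_C = n_limiting * M_C = 0.347716 * 160.32
mass_C = 55.74582912 g, rounded to 4 dp:

55.7458 g


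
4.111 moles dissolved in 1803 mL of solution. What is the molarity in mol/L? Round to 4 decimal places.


Convert volume to liters: V_L = V_mL / 1000.
V_L = 1803 / 1000 = 1.803 L
M = n / V_L = 4.111 / 1.803
M = 2.28008874 mol/L, rounded to 4 dp:

2.2801 mol/L


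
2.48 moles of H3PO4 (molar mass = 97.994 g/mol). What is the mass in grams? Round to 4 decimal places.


mass = n * M
mass = 2.48 * 97.994
mass = 243.02512 g, rounded to 4 dp:

243.0251 g


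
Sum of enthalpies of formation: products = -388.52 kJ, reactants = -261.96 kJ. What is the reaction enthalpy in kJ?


dH_rxn = sum(dH_f products) - sum(dH_f reactants)
dH_rxn = -388.52 - (-261.96)
dH_rxn = -126.56 kJ:

-126.56 kJ


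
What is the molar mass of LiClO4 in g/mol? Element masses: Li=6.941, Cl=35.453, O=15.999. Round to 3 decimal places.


M = sum(count * atomic_mass) over atoms.
M = 1*6.941 + 1*35.453 + 4*15.999
M = 6.941 + 35.453 + 63.996
M = 106.39 g/mol, rounded to 3 dp:

106.390 g/mol


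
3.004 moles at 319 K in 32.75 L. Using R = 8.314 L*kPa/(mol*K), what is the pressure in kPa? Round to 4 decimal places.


PV = nRT, solve for P = nRT / V.
nRT = 3.004 * 8.314 * 319 = 7967.1067
P = 7967.1067 / 32.75
P = 243.27043359 kPa, rounded to 4 dp:

243.2704 kPa


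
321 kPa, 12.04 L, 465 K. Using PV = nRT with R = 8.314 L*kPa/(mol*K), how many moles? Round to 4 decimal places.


PV = nRT, solve for n = PV / (RT).
PV = 321 * 12.04 = 3864.84
RT = 8.314 * 465 = 3866.01
n = 3864.84 / 3866.01
n = 0.99969736 mol, rounded to 4 dp:

0.9997 mol


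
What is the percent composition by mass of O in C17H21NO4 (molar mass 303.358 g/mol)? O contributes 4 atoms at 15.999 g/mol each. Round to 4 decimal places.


pct = 100 * (n_elem * M_elem) / M_total
mass_contribution = 4 * 15.999 = 63.996 g/mol
pct = 100 * 63.996 / 303.358
pct = 21.09586693 %, rounded to 4 dp:

21.0959 %


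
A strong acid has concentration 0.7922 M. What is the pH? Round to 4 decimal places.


A strong acid dissociates completely, so [H+] equals the given concentration.
pH = -log10([H+]) = -log10(0.7922)
pH = 0.10116516, rounded to 4 dp:

0.1012


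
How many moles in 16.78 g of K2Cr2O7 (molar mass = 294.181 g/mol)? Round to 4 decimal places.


n = mass / M
n = 16.78 / 294.181
n = 0.05703971 mol, rounded to 4 dp:

0.0570 mol


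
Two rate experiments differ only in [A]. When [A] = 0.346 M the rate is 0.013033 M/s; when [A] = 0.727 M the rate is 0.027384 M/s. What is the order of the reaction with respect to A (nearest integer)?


Rate is proportional to [A]^n, so rate2/rate1 = ([A]2/[A]1)^n. Take logs to solve for n.
rate2/rate1 = 0.027384 / 0.013033 = 2.1011
[A]2/[A]1 = 0.727 / 0.346 = 2.1012
n = ln(2.1011) / ln(2.1012) = 1.0
Nearest integer order:

1


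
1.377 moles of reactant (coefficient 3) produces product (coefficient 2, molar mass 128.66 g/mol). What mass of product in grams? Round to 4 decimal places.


Use the coefficient ratio to convert reactant moles to product moles, then multiply by the product's molar mass.
moles_P = moles_R * (coeff_P / coeff_R) = 1.377 * (2/3) = 0.918
mass_P = moles_P * M_P = 0.918 * 128.66
mass_P = 118.10988 g, rounded to 4 dp:

118.1099 g


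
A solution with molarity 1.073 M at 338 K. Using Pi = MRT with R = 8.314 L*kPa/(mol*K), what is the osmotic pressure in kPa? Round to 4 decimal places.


Osmotic pressure (van't Hoff): Pi = M*R*T.
RT = 8.314 * 338 = 2810.132
Pi = 1.073 * 2810.132
Pi = 3015.271636 kPa, rounded to 4 dp:

3015.2716 kPa


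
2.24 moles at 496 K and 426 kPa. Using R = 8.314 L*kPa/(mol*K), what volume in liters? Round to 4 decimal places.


PV = nRT, solve for V = nRT / P.
nRT = 2.24 * 8.314 * 496 = 9237.1866
V = 9237.1866 / 426
V = 21.68353662 L, rounded to 4 dp:

21.6835 L


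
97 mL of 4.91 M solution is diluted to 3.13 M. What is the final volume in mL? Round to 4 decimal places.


Dilution: M1*V1 = M2*V2, solve for V2.
V2 = M1*V1 / M2
V2 = 4.91 * 97 / 3.13
V2 = 476.27 / 3.13
V2 = 152.1629393 mL, rounded to 4 dp:

152.1629 mL


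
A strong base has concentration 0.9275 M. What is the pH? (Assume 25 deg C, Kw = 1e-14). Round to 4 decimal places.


A strong base dissociates completely, so [OH-] equals the given concentration.
pOH = -log10([OH-]) = -log10(0.9275) = 0.032686
pH = 14 - pOH = 14 - 0.032686
pH = 13.967314, rounded to 4 dp:

13.9673


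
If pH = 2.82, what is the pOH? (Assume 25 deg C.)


At 25 deg C, pH + pOH = 14.
pOH = 14 - pH = 14 - 2.82
pOH = 11.18:

11.18


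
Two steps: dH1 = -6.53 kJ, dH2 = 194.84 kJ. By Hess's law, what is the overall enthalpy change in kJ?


Hess's law: enthalpy is a state function, so add the step enthalpies.
dH_total = dH1 + dH2 = -6.53 + (194.84)
dH_total = 188.31 kJ:

188.31 kJ


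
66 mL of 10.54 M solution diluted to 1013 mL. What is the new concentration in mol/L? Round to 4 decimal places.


Dilution: M1*V1 = M2*V2, solve for M2.
M2 = M1*V1 / V2
M2 = 10.54 * 66 / 1013
M2 = 695.64 / 1013
M2 = 0.68671273 mol/L, rounded to 4 dp:

0.6867 mol/L


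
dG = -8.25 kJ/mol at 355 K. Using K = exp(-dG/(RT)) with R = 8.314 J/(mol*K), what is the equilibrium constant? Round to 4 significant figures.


dG is in kJ/mol; multiply by 1000 to match R in J/(mol*K).
RT = 8.314 * 355 = 2951.47 J/mol
exponent = -dG*1000 / (RT) = -(-8.25*1000) / 2951.47 = 2.7952173
K = exp(2.7952173)
K = 16.366185, rounded to 4 significant figures:

16.37


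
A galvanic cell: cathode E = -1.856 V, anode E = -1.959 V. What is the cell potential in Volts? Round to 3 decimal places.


Standard cell potential: E_cell = E_cathode - E_anode.
E_cell = -1.856 - (-1.959)
E_cell = 0.103 V, rounded to 3 dp:

0.103 V


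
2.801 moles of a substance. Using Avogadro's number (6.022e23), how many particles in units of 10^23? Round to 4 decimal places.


N = n * NA, then divide by 1e23 for the requested units.
N / 1e23 = n * 6.022
N / 1e23 = 2.801 * 6.022
N / 1e23 = 16.867622, rounded to 4 dp:

16.8676


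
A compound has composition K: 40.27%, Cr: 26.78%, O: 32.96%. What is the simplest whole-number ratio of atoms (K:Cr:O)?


Assume 100 g of compound, divide each mass% by atomic mass to get moles, then normalize by the smallest to get a raw atom ratio.
Moles per 100 g: K: 40.27/39.098 = 1.03, Cr: 26.78/51.996 = 0.515, O: 32.96/15.999 = 2.0601
Raw ratio (divide by min = 0.515): K: 2.0, Cr: 1.0, O: 4.0
Multiply by 1 to clear fractions: K: 2.0 ~= 2, Cr: 1.0 ~= 1, O: 4.0 ~= 4
Reduce by GCD to get the simplest whole-number ratio:

2:1:4


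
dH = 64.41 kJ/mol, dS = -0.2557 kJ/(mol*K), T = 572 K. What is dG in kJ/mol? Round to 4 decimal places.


Gibbs: dG = dH - T*dS (consistent units, dS already in kJ/(mol*K)).
T*dS = 572 * -0.2557 = -146.2604
dG = 64.41 - (-146.2604)
dG = 210.6704 kJ/mol, rounded to 4 dp:

210.6704 kJ/mol


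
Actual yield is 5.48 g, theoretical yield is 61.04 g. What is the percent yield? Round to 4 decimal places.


% yield = 100 * actual / theoretical
% yield = 100 * 5.48 / 61.04
% yield = 8.97771953 %, rounded to 4 dp:

8.9777 %


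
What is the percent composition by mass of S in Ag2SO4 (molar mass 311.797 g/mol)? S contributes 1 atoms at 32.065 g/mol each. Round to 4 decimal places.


pct = 100 * (n_elem * M_elem) / M_total
mass_contribution = 1 * 32.065 = 32.065 g/mol
pct = 100 * 32.065 / 311.797
pct = 10.28393474 %, rounded to 4 dp:

10.2839 %


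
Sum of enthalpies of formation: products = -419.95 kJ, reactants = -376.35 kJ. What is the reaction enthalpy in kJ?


dH_rxn = sum(dH_f products) - sum(dH_f reactants)
dH_rxn = -419.95 - (-376.35)
dH_rxn = -43.6 kJ:

-43.60 kJ


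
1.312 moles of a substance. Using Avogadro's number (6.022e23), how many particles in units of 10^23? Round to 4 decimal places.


N = n * NA, then divide by 1e23 for the requested units.
N / 1e23 = n * 6.022
N / 1e23 = 1.312 * 6.022
N / 1e23 = 7.900864, rounded to 4 dp:

7.9009


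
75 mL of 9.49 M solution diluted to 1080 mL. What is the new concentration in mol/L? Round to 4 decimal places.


Dilution: M1*V1 = M2*V2, solve for M2.
M2 = M1*V1 / V2
M2 = 9.49 * 75 / 1080
M2 = 711.75 / 1080
M2 = 0.65902778 mol/L, rounded to 4 dp:

0.6590 mol/L


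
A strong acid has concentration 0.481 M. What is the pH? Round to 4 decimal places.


A strong acid dissociates completely, so [H+] equals the given concentration.
pH = -log10([H+]) = -log10(0.481)
pH = 0.31785492, rounded to 4 dp:

0.3179


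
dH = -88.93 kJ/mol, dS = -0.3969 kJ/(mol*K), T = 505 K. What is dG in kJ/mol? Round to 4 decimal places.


Gibbs: dG = dH - T*dS (consistent units, dS already in kJ/(mol*K)).
T*dS = 505 * -0.3969 = -200.4345
dG = -88.93 - (-200.4345)
dG = 111.5045 kJ/mol, rounded to 4 dp:

111.5045 kJ/mol


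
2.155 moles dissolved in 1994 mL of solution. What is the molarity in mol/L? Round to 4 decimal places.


Convert volume to liters: V_L = V_mL / 1000.
V_L = 1994 / 1000 = 1.994 L
M = n / V_L = 2.155 / 1.994
M = 1.08074223 mol/L, rounded to 4 dp:

1.0807 mol/L
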